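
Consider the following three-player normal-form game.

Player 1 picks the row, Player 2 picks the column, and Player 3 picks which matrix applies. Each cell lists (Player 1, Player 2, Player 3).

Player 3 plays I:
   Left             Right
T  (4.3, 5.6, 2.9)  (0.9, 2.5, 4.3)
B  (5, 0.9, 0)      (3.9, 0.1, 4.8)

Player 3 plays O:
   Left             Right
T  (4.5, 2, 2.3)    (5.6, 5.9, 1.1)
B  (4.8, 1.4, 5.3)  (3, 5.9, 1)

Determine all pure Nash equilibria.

This game has no pure Nash equilibrium.

Player 1 against (Left, I): payoffs 4.3, 5 → best response B.
Player 1 against (Left, O): payoffs 4.5, 4.8 → best response B.
Player 1 against (Right, I): payoffs 0.9, 3.9 → best response B.
Player 1 against (Right, O): payoffs 5.6, 3 → best response T.
Player 2 against (T, I): payoffs 5.6, 2.5 → best response Left.
Player 2 against (T, O): payoffs 2, 5.9 → best response Right.
Player 2 against (B, I): payoffs 0.9, 0.1 → best response Left.
Player 2 against (B, O): payoffs 1.4, 5.9 → best response Right.
Player 3 against (T, Left): payoffs 2.9, 2.3 → best response I.
Player 3 against (T, Right): payoffs 4.3, 1.1 → best response I.
Player 3 against (B, Left): payoffs 0, 5.3 → best response O.
Player 3 against (B, Right): payoffs 4.8, 1 → best response I.
No profile is a mutual best response for all players.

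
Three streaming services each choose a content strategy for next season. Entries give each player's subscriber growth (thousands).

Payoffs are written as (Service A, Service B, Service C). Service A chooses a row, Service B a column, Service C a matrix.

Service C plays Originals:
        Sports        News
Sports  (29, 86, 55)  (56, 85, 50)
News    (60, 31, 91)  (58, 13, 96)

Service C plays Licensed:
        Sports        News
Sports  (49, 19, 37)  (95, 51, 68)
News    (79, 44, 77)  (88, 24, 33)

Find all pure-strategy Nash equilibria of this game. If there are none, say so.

(Sports, News, Licensed); (News, Sports, Originals)

(Sports, Sports, Originals): Service A can switch to News (29 → 60). Not NE.
(Sports, Sports, Licensed): Service A can switch to News (49 → 79). Not NE.
(Sports, News, Originals): Service A can switch to News (56 → 58). Not NE.
(Sports, News, Licensed): Service A gets 95, best alternative 88; Service B gets 51, best alternative 19; Service C gets 68, best alternative 50. No profitable deviation — NE.
(News, Sports, Originals): Service A gets 60, best alternative 29; Service B gets 31, best alternative 13; Service C gets 91, best alternative 77. No profitable deviation — NE.
(News, Sports, Licensed): Service C can switch to Originals (77 → 91). Not NE.
(News, News, Originals): Service B can switch to Sports (13 → 31). Not NE.
(News, News, Licensed): Service A can switch to Sports (88 → 95). Not NE.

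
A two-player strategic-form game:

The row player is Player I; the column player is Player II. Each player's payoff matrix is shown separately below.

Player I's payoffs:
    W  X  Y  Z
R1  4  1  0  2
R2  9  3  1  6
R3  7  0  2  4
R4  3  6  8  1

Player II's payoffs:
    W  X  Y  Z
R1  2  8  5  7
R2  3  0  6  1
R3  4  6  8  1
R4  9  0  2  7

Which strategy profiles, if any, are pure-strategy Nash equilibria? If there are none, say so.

No pure-strategy Nash equilibrium.

Mark each player's best response to every combination of opponents' strategies; a profile where every player is best-responding is a pure Nash equilibrium.
Player I against W: payoffs 4, 9, 7, 3 → best response R2.
Player I against X: payoffs 1, 3, 0, 6 → best response R4.
Player I against Y: payoffs 0, 1, 2, 8 → best response R4.
Player I against Z: payoffs 2, 6, 4, 1 → best response R2.
Player II against R1: payoffs 2, 8, 5, 7 → best response X.
Player II against R2: payoffs 3, 0, 6, 1 → best response Y.
Player II against R3: payoffs 4, 6, 8, 1 → best response Y.
Player II against R4: payoffs 9, 0, 2, 7 → best response W.
No profile is a mutual best response for all players.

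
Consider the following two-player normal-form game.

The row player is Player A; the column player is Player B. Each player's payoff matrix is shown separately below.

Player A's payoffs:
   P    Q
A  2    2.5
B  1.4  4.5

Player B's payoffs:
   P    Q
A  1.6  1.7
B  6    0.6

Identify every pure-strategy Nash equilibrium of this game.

(A, P): Player B can switch to Q (1.6 → 1.7). Not NE.
(A, Q): Player A can switch to B (2.5 → 4.5). Not NE.
(B, P): Player A can switch to A (1.4 → 2). Not NE.
(B, Q): Player B can switch to P (0.6 → 6). Not NE.

none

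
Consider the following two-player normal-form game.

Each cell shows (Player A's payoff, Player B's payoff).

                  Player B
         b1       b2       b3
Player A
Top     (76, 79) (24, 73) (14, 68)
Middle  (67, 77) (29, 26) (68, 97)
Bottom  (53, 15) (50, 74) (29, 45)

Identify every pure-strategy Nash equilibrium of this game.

Mark each player's best response to every combination of opponents' strategies; a profile where every player is best-responding is a pure Nash equilibrium.
Player A against b1: payoffs 76, 67, 53 → best response Top.
Player A against b2: payoffs 24, 29, 50 → best response Bottom.
Player A against b3: payoffs 14, 68, 29 → best response Middle.
Player B against Top: payoffs 79, 73, 68 → best response b1.
Player B against Middle: payoffs 77, 26, 97 → best response b3.
Player B against Bottom: payoffs 15, 74, 45 → best response b2.
Mutual best responses: (Top, b1); (Middle, b3); (Bottom, b2).

The pure Nash equilibria are (Top, b1), (Middle, b3), (Bottom, b2).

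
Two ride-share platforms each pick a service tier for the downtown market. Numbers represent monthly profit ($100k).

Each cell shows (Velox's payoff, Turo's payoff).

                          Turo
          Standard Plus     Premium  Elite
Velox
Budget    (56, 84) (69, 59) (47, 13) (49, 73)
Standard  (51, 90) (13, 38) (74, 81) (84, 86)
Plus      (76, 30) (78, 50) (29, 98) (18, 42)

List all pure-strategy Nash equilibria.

Velox against Standard: payoffs 56, 51, 76 → best response Plus.
Velox against Plus: payoffs 69, 13, 78 → best response Plus.
Velox against Premium: payoffs 47, 74, 29 → best response Standard.
Velox against Elite: payoffs 49, 84, 18 → best response Standard.
Turo against Budget: payoffs 84, 59, 13, 73 → best response Standard.
Turo against Standard: payoffs 90, 38, 81, 86 → best response Standard.
Turo against Plus: payoffs 30, 50, 98, 42 → best response Premium.
No profile is a mutual best response for all players.

This game has no pure Nash equilibrium.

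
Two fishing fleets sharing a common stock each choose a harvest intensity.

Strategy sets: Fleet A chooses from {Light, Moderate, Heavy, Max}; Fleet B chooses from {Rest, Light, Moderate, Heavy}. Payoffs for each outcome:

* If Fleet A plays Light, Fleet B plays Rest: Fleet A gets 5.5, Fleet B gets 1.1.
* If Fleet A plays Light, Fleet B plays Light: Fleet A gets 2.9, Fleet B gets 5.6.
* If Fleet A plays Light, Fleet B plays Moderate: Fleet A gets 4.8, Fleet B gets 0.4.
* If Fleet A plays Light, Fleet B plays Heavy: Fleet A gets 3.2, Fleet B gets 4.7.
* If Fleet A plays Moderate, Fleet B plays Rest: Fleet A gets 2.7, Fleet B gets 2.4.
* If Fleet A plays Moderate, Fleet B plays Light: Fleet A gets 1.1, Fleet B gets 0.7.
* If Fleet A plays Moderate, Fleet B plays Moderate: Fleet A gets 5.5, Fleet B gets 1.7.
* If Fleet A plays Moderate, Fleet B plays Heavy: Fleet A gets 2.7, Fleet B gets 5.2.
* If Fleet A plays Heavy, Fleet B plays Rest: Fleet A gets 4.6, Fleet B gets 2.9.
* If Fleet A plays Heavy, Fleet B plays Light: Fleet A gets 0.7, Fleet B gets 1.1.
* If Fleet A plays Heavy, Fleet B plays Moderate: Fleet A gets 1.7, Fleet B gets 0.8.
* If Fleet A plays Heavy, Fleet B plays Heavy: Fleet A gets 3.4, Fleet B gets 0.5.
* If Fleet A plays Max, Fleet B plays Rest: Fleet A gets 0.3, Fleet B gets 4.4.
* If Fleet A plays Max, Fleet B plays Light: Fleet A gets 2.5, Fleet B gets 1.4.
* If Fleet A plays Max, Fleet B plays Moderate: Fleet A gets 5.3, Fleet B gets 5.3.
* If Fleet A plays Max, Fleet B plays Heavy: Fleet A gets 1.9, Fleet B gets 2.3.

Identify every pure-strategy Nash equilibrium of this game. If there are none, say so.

(Light, Light)

(Light, Rest): Fleet B can switch to Light (1.1 → 5.6). Not NE.
(Light, Light): Fleet A gets 2.9, best alternative 2.5; Fleet B gets 5.6, best alternative 4.7. No profitable deviation — NE.
(Light, Moderate): Fleet A can switch to Moderate (4.8 → 5.5). Not NE.
(Light, Heavy): Fleet A can switch to Heavy (3.2 → 3.4). Not NE.
(Moderate, Rest): Fleet A can switch to Light (2.7 → 5.5). Not NE.
(Moderate, Light): Fleet A can switch to Light (1.1 → 2.9). Not NE.
(Moderate, Moderate): Fleet B can switch to Rest (1.7 → 2.4). Not NE.
(The remaining 9 profiles each have a profitable deviation by the same check.)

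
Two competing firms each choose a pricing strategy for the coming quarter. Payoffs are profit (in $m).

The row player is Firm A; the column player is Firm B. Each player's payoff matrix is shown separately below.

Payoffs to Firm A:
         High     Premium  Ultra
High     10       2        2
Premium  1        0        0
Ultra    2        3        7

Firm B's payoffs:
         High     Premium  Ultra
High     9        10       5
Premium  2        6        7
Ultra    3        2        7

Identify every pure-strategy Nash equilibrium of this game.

Firm A against High: payoffs 10, 1, 2 → best response High.
Firm A against Premium: payoffs 2, 0, 3 → best response Ultra.
Firm A against Ultra: payoffs 2, 0, 7 → best response Ultra.
Firm B against High: payoffs 9, 10, 5 → best response Premium.
Firm B against Premium: payoffs 2, 6, 7 → best response Ultra.
Firm B against Ultra: payoffs 3, 2, 7 → best response Ultra.
Mutual best responses: (Ultra, Ultra).

(Ultra, Ultra)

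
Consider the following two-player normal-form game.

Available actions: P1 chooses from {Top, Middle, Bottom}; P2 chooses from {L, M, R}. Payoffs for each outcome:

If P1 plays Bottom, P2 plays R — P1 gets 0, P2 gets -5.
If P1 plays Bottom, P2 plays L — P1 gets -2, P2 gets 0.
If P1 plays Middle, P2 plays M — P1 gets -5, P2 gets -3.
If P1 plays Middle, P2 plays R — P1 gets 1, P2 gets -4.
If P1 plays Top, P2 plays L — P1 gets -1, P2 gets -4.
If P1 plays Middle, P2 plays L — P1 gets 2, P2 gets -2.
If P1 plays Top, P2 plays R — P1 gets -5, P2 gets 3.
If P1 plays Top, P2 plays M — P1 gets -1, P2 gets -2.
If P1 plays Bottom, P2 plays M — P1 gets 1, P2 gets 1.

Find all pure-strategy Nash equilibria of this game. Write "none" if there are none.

Check each profile: it is a Nash equilibrium iff no player can strictly gain by switching unilaterally.
(Top, L): P1 can switch to Middle (-1 → 2). Not NE.
(Top, M): P1 can switch to Bottom (-1 → 1). Not NE.
(Top, R): P1 can switch to Middle (-5 → 1). Not NE.
(Middle, L): P1 gets 2, best alternative -1; P2 gets -2, best alternative -3. No profitable deviation — NE.
(Middle, M): P1 can switch to Top (-5 → -1). Not NE.
(Middle, R): P2 can switch to L (-4 → -2). Not NE.
(Bottom, L): P1 can switch to Top (-2 → -1). Not NE.
(Bottom, M): P1 gets 1, best alternative -1; P2 gets 1, best alternative 0. No profitable deviation — NE.
(Bottom, R): P1 can switch to Middle (0 → 1). Not NE.

Pure-strategy Nash equilibria: (Middle, L) and (Bottom, M)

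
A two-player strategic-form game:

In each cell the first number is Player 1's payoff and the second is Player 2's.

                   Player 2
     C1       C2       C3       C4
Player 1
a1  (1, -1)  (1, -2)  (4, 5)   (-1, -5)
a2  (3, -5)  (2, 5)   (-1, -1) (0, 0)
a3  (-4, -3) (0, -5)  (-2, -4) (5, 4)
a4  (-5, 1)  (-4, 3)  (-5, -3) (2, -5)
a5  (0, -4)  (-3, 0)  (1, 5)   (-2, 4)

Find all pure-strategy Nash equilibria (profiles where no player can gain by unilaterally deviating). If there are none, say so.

For each strategy profile, look for a profitable unilateral deviation.
(a1, C1): Player 1 can switch to a2 (1 → 3). Not NE.
(a1, C2): Player 1 can switch to a2 (1 → 2). Not NE.
(a1, C3): Player 1 gets 4, best alternative 1; Player 2 gets 5, best alternative -1. No profitable deviation — NE.
(a1, C4): Player 1 can switch to a2 (-1 → 0). Not NE.
(a2, C1): Player 2 can switch to C2 (-5 → 5). Not NE.
(a2, C2): Player 1 gets 2, best alternative 1; Player 2 gets 5, best alternative 0. No profitable deviation — NE.
(a2, C3): Player 1 can switch to a1 (-1 → 4). Not NE.
(a2, C4): Player 1 can switch to a3 (0 → 5). Not NE.
(a3, C1): Player 1 can switch to a1 (-4 → 1). Not NE.
(a3, C2): Player 1 can switch to a1 (0 → 1). Not NE.
(a3, C3): Player 1 can switch to a1 (-2 → 4). Not NE.
(a3, C4): Player 1 gets 5, best alternative 2; Player 2 gets 4, best alternative -3. No profitable deviation — NE.
(a4, C1): Player 1 can switch to a1 (-5 → 1). Not NE.
(a4, C2): Player 1 can switch to a1 (-4 → 1). Not NE.
(a4, C3): Player 1 can switch to a1 (-5 → 4). Not NE.
(The remaining 5 profiles each have a profitable deviation by the same check.)

(a1, C3) and (a2, C2) and (a3, C4)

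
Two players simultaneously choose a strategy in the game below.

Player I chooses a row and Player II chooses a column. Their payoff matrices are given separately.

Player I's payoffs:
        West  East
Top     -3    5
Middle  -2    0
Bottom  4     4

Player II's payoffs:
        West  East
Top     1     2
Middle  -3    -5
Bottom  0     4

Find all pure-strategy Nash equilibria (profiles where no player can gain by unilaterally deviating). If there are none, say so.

The unique pure-strategy Nash equilibrium is (Top, East).

Player I against West: payoffs -3, -2, 4 → best response Bottom.
Player I against East: payoffs 5, 0, 4 → best response Top.
Player II against Top: payoffs 1, 2 → best response East.
Player II against Middle: payoffs -3, -5 → best response West.
Player II against Bottom: payoffs 0, 4 → best response East.
Mutual best responses: (Top, East).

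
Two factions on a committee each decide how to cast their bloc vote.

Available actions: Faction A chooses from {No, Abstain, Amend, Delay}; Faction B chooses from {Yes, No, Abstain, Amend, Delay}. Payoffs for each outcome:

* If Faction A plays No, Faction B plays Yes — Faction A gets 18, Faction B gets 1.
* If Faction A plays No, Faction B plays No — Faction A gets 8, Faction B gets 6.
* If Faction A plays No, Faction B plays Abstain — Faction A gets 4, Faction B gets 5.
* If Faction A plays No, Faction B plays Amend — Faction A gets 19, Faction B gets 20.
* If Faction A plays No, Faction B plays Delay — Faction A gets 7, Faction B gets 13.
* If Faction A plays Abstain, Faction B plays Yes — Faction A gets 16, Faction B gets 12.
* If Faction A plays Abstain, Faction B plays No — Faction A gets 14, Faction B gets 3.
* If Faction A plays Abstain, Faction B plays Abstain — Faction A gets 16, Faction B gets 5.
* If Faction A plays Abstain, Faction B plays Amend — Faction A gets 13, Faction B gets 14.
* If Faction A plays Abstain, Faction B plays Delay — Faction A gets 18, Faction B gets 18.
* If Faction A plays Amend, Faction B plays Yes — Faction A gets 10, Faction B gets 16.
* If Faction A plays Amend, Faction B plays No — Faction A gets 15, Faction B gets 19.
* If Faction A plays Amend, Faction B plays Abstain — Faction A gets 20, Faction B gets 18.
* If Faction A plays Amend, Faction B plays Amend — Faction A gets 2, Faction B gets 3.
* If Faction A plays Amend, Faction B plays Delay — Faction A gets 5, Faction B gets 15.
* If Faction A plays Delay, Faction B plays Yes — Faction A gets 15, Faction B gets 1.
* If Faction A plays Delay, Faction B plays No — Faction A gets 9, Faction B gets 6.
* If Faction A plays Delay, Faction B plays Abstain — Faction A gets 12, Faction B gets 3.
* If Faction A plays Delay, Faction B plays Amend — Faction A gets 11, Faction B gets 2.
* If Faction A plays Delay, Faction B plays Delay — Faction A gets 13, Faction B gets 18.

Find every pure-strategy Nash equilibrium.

(No, Amend), (Abstain, Delay), (Amend, No)

Check each profile: it is a Nash equilibrium iff no player can strictly gain by switching unilaterally.
(No, Yes): Faction B can switch to No (1 → 6). Not NE.
(No, No): Faction A can switch to Abstain (8 → 14). Not NE.
(No, Abstain): Faction A can switch to Abstain (4 → 16). Not NE.
(No, Amend): Faction A gets 19, best alternative 13; Faction B gets 20, best alternative 13. No profitable deviation — NE.
(No, Delay): Faction A can switch to Abstain (7 → 18). Not NE.
(Abstain, Yes): Faction A can switch to No (16 → 18). Not NE.
(Abstain, No): Faction A can switch to Amend (14 → 15). Not NE.
(Abstain, Abstain): Faction A can switch to Amend (16 → 20). Not NE.
(Abstain, Amend): Faction A can switch to No (13 → 19). Not NE.
(Abstain, Delay): Faction A gets 18, best alternative 13; Faction B gets 18, best alternative 14. No profitable deviation — NE.
(Amend, Yes): Faction A can switch to No (10 → 18). Not NE.
(Amend, No): Faction A gets 15, best alternative 14; Faction B gets 19, best alternative 18. No profitable deviation — NE.
(Amend, Abstain): Faction B can switch to No (18 → 19). Not NE.
(Amend, Amend): Faction A can switch to No (2 → 19). Not NE.
(Amend, Delay): Faction A can switch to No (5 → 7). Not NE.
(The remaining 5 profiles each have a profitable deviation by the same check.)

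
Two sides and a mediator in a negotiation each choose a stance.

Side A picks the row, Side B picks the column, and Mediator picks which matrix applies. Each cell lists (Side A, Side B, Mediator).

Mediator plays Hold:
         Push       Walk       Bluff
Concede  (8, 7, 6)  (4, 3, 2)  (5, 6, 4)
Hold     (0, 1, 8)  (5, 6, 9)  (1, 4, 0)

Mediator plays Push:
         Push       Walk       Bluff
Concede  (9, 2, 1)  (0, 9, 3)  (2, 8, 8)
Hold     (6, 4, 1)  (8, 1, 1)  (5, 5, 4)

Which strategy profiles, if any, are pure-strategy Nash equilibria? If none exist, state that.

The pure Nash equilibria are (Concede, Push, Hold); (Hold, Walk, Hold); (Hold, Bluff, Push).

(Concede, Push, Hold): Side A gets 8, best alternative 0; Side B gets 7, best alternative 6; Mediator gets 6, best alternative 1. No profitable deviation — NE.
(Concede, Push, Push): Side B can switch to Walk (2 → 9). Not NE.
(Concede, Walk, Hold): Side A can switch to Hold (4 → 5). Not NE.
(Concede, Walk, Push): Side A can switch to Hold (0 → 8). Not NE.
(Concede, Bluff, Hold): Side B can switch to Push (6 → 7). Not NE.
(Concede, Bluff, Push): Side A can switch to Hold (2 → 5). Not NE.
(Hold, Push, Hold): Side A can switch to Concede (0 → 8). Not NE.
(Hold, Push, Push): Side A can switch to Concede (6 → 9). Not NE.
(Hold, Walk, Hold): Side A gets 5, best alternative 4; Side B gets 6, best alternative 4; Mediator gets 9, best alternative 1. No profitable deviation — NE.
(Hold, Walk, Push): Side B can switch to Push (1 → 4). Not NE.
(Hold, Bluff, Hold): Side A can switch to Concede (1 → 5). Not NE.
(Hold, Bluff, Push): Side A gets 5, best alternative 2; Side B gets 5, best alternative 4; Mediator gets 4, best alternative 0. No profitable deviation — NE.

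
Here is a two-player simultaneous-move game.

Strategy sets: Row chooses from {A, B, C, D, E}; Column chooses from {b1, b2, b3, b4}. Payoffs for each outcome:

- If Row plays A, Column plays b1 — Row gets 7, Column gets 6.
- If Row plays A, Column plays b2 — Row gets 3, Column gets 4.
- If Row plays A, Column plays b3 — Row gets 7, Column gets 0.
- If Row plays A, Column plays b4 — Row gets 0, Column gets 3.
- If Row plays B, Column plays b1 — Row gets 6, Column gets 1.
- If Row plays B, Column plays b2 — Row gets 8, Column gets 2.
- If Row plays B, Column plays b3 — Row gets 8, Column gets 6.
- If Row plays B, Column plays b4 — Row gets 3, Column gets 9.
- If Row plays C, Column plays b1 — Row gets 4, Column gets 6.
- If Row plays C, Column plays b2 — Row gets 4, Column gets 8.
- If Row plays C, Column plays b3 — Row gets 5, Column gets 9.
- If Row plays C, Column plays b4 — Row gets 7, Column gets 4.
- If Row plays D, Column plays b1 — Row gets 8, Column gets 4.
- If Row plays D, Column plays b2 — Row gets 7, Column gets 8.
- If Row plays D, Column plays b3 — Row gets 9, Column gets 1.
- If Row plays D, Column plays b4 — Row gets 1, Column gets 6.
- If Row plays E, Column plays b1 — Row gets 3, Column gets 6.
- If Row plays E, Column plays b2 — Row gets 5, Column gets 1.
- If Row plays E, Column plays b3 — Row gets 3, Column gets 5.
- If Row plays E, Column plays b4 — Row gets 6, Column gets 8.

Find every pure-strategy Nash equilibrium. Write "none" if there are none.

Mark each player's best response to every combination of opponents' strategies; a profile where every player is best-responding is a pure Nash equilibrium.
Row against b1: payoffs 7, 6, 4, 8, 3 → best response D.
Row against b2: payoffs 3, 8, 4, 7, 5 → best response B.
Row against b3: payoffs 7, 8, 5, 9, 3 → best response D.
Row against b4: payoffs 0, 3, 7, 1, 6 → best response C.
Column against A: payoffs 6, 4, 0, 3 → best response b1.
Column against B: payoffs 1, 2, 6, 9 → best response b4.
Column against C: payoffs 6, 8, 9, 4 → best response b3.
Column against D: payoffs 4, 8, 1, 6 → best response b2.
Column against E: payoffs 6, 1, 5, 8 → best response b4.
No profile is a mutual best response for all players.

none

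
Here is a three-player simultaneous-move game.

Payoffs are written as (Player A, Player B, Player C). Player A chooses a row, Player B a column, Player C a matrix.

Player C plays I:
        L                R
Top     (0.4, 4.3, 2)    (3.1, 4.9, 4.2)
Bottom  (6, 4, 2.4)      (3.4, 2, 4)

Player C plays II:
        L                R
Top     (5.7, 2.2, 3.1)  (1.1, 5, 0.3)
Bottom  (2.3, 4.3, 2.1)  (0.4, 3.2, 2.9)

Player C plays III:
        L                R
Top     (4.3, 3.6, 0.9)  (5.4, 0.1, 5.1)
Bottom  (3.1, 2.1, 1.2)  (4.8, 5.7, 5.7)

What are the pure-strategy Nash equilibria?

The unique pure-strategy Nash equilibrium is (Bottom, L, I).

Check each profile: it is a Nash equilibrium iff no player can strictly gain by switching unilaterally.
(Top, L, I): Player A can switch to Bottom (0.4 → 6). Not NE.
(Top, L, II): Player B can switch to R (2.2 → 5). Not NE.
(Top, L, III): Player C can switch to I (0.9 → 2). Not NE.
(Top, R, I): Player A can switch to Bottom (3.1 → 3.4). Not NE.
(Top, R, II): Player C can switch to I (0.3 → 4.2). Not NE.
(Top, R, III): Player B can switch to L (0.1 → 3.6). Not NE.
(Bottom, L, I): Player A gets 6, best alternative 0.4; Player B gets 4, best alternative 2; Player C gets 2.4, best alternative 2.1. No profitable deviation — NE.
(Bottom, L, II): Player A can switch to Top (2.3 → 5.7). Not NE.
(Bottom, L, III): Player A can switch to Top (3.1 → 4.3). Not NE.
(The remaining 3 profiles each have a profitable deviation by the same check.)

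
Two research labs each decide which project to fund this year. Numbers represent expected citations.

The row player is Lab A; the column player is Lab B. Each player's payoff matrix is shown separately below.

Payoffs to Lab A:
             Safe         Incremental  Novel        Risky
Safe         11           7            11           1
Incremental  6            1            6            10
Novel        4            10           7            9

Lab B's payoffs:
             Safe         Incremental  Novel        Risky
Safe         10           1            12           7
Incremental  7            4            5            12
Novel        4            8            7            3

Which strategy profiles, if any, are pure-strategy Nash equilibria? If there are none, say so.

The pure Nash equilibria are (Safe, Novel) and (Incremental, Risky) and (Novel, Incremental).

Lab A against Safe: payoffs 11, 6, 4 → best response Safe.
Lab A against Incremental: payoffs 7, 1, 10 → best response Novel.
Lab A against Novel: payoffs 11, 6, 7 → best response Safe.
Lab A against Risky: payoffs 1, 10, 9 → best response Incremental.
Lab B against Safe: payoffs 10, 1, 12, 7 → best response Novel.
Lab B against Incremental: payoffs 7, 4, 5, 12 → best response Risky.
Lab B against Novel: payoffs 4, 8, 7, 3 → best response Incremental.
Mutual best responses: (Safe, Novel); (Incremental, Risky); (Novel, Incremental).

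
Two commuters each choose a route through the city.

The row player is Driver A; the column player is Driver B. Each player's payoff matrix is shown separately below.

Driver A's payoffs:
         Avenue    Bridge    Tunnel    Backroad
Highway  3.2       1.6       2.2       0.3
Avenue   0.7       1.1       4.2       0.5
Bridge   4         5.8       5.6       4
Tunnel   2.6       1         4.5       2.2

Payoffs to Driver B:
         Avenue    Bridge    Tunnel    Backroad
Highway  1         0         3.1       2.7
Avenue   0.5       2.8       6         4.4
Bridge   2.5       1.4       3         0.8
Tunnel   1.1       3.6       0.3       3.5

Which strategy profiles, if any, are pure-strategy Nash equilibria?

For each player, find the best response to each opponent profile; mutual best responses are the pure NE.
Driver A against Avenue: payoffs 3.2, 0.7, 4, 2.6 → best response Bridge.
Driver A against Bridge: payoffs 1.6, 1.1, 5.8, 1 → best response Bridge.
Driver A against Tunnel: payoffs 2.2, 4.2, 5.6, 4.5 → best response Bridge.
Driver A against Backroad: payoffs 0.3, 0.5, 4, 2.2 → best response Bridge.
Driver B against Highway: payoffs 1, 0, 3.1, 2.7 → best response Tunnel.
Driver B against Avenue: payoffs 0.5, 2.8, 6, 4.4 → best response Tunnel.
Driver B against Bridge: payoffs 2.5, 1.4, 3, 0.8 → best response Tunnel.
Driver B against Tunnel: payoffs 1.1, 3.6, 0.3, 3.5 → best response Bridge.
Mutual best responses: (Bridge, Tunnel).

(Bridge, Tunnel)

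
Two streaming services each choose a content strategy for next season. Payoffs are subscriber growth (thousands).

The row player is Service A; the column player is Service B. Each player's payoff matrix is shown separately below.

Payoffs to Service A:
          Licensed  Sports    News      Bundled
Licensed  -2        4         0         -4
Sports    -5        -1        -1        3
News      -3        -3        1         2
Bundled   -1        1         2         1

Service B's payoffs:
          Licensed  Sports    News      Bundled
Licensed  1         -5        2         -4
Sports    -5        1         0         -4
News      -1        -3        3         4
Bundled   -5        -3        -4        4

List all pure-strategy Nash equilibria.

Check each profile: it is a Nash equilibrium iff no player can strictly gain by switching unilaterally.
(Licensed, Licensed): Service A can switch to Bundled (-2 → -1). Not NE.
(Licensed, Sports): Service B can switch to Licensed (-5 → 1). Not NE.
(Licensed, News): Service A can switch to News (0 → 1). Not NE.
(Licensed, Bundled): Service A can switch to Sports (-4 → 3). Not NE.
(Sports, Licensed): Service A can switch to Licensed (-5 → -2). Not NE.
(Sports, Sports): Service A can switch to Licensed (-1 → 4). Not NE.
(Sports, News): Service A can switch to Licensed (-1 → 0). Not NE.
(Sports, Bundled): Service B can switch to Sports (-4 → 1). Not NE.
(News, Licensed): Service A can switch to Licensed (-3 → -2). Not NE.
(News, Sports): Service A can switch to Licensed (-3 → 4). Not NE.
(News, News): Service A can switch to Bundled (1 → 2). Not NE.
(News, Bundled): Service A can switch to Sports (2 → 3). Not NE.
(The remaining 4 profiles each have a profitable deviation by the same check.)

This game has no pure Nash equilibrium.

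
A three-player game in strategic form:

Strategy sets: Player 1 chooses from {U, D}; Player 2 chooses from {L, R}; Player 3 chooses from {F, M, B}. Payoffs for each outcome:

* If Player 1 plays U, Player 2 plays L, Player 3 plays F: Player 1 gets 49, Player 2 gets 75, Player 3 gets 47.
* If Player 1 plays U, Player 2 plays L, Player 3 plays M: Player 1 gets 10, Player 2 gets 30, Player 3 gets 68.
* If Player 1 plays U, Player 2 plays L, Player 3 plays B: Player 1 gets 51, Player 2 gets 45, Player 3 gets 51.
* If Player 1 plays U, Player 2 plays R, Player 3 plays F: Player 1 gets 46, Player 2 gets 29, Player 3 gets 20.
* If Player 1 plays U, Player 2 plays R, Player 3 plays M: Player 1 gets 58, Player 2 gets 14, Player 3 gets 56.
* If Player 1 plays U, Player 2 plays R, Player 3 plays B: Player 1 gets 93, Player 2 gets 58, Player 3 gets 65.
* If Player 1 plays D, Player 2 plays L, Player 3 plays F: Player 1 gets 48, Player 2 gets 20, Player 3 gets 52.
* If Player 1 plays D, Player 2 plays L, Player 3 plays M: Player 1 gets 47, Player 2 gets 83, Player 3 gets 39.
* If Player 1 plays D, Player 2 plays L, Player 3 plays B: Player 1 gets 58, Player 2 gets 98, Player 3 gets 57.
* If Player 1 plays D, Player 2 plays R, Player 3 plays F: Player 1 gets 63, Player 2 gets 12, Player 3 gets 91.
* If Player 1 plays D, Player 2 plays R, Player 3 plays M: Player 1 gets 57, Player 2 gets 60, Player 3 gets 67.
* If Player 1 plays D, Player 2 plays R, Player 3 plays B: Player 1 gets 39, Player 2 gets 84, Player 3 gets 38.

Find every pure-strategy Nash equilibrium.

(U, L, F): Player 3 can switch to M (47 → 68). Not NE.
(U, L, M): Player 1 can switch to D (10 → 47). Not NE.
(U, L, B): Player 1 can switch to D (51 → 58). Not NE.
(U, R, F): Player 1 can switch to D (46 → 63). Not NE.
(U, R, M): Player 2 can switch to L (14 → 30). Not NE.
(U, R, B): Player 1 gets 93, best alternative 39; Player 2 gets 58, best alternative 45; Player 3 gets 65, best alternative 56. No profitable deviation — NE.
(D, L, F): Player 1 can switch to U (48 → 49). Not NE.
(D, L, B): Player 1 gets 58, best alternative 51; Player 2 gets 98, best alternative 84; Player 3 gets 57, best alternative 52. No profitable deviation — NE.
(The remaining 4 profiles each have a profitable deviation by the same check.)

Pure-strategy Nash equilibria: (U, R, B) and (D, L, B)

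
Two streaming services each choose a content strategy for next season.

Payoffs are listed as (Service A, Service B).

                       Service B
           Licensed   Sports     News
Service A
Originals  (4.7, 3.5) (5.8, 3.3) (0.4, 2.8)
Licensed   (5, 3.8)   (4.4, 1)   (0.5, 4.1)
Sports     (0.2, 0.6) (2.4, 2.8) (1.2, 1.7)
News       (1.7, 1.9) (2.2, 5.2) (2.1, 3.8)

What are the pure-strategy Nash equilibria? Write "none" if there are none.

There is no pure-strategy Nash equilibrium.

For each strategy profile, look for a profitable unilateral deviation.
(Originals, Licensed): Service A can switch to Licensed (4.7 → 5). Not NE.
(Originals, Sports): Service B can switch to Licensed (3.3 → 3.5). Not NE.
(Originals, News): Service A can switch to Licensed (0.4 → 0.5). Not NE.
(Licensed, Licensed): Service B can switch to News (3.8 → 4.1). Not NE.
(Licensed, Sports): Service A can switch to Originals (4.4 → 5.8). Not NE.
(Licensed, News): Service A can switch to Sports (0.5 → 1.2). Not NE.
(Sports, Licensed): Service A can switch to Originals (0.2 → 4.7). Not NE.
(Sports, Sports): Service A can switch to Originals (2.4 → 5.8). Not NE.
(The remaining 4 profiles each have a profitable deviation by the same check.)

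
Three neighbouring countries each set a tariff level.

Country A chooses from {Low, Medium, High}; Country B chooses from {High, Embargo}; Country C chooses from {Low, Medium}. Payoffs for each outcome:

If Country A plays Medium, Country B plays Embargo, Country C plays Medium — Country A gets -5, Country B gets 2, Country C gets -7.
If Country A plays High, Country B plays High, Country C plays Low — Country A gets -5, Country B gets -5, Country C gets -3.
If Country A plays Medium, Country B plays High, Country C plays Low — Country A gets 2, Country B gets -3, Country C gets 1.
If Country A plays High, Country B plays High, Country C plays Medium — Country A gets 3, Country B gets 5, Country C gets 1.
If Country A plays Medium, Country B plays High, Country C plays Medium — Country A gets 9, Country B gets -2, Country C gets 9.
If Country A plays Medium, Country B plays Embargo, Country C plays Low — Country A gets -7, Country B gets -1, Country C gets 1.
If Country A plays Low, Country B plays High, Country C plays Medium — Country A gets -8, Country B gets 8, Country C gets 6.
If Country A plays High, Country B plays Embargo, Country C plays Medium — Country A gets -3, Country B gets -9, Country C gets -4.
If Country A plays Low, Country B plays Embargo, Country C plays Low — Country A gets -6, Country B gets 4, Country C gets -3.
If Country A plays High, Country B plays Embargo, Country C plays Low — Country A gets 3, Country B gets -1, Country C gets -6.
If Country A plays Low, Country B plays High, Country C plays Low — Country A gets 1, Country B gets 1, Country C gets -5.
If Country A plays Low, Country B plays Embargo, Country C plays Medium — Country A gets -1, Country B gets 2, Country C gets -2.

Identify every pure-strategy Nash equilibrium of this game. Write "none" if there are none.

none

Country A against (High, Low): payoffs 1, 2, -5 → best response Medium.
Country A against (High, Medium): payoffs -8, 9, 3 → best response Medium.
Country A against (Embargo, Low): payoffs -6, -7, 3 → best response High.
Country A against (Embargo, Medium): payoffs -1, -5, -3 → best response Low.
Country B against (Low, Low): payoffs 1, 4 → best response Embargo.
Country B against (Low, Medium): payoffs 8, 2 → best response High.
Country B against (Medium, Low): payoffs -3, -1 → best response Embargo.
Country B against (Medium, Medium): payoffs -2, 2 → best response Embargo.
Country B against (High, Low): payoffs -5, -1 → best response Embargo.
Country B against (High, Medium): payoffs 5, -9 → best response High.
Country C against (Low, High): payoffs -5, 6 → best response Medium.
Country C against (Low, Embargo): payoffs -3, -2 → best response Medium.
Country C against (Medium, High): payoffs 1, 9 → best response Medium.
Country C against (Medium, Embargo): payoffs 1, -7 → best response Low.
Country C against (High, High): payoffs -3, 1 → best response Medium.
Country C against (High, Embargo): payoffs -6, -4 → best response Medium.
No profile is a mutual best response for all players.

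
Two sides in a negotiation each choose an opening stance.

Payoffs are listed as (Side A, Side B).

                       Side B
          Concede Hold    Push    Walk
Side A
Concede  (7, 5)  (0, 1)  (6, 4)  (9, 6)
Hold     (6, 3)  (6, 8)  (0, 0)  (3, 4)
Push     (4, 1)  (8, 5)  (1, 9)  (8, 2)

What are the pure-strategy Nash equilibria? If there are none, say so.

Check each profile: it is a Nash equilibrium iff no player can strictly gain by switching unilaterally.
(Concede, Concede): Side B can switch to Walk (5 → 6). Not NE.
(Concede, Hold): Side A can switch to Hold (0 → 6). Not NE.
(Concede, Push): Side B can switch to Concede (4 → 5). Not NE.
(Concede, Walk): Side A gets 9, best alternative 8; Side B gets 6, best alternative 5. No profitable deviation — NE.
(Hold, Concede): Side A can switch to Concede (6 → 7). Not NE.
(Hold, Hold): Side A can switch to Push (6 → 8). Not NE.
(Hold, Push): Side A can switch to Concede (0 → 6). Not NE.
(The remaining 5 profiles each have a profitable deviation by the same check.)

The unique pure-strategy Nash equilibrium is (Concede, Walk).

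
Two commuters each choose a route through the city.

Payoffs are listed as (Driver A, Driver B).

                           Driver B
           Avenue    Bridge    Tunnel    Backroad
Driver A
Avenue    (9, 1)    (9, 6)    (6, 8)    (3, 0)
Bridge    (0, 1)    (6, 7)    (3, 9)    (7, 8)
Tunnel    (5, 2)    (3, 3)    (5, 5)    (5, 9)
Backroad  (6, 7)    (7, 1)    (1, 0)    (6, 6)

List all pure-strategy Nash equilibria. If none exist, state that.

Pure NE: (Avenue, Tunnel)

Driver A against Avenue: payoffs 9, 0, 5, 6 → best response Avenue.
Driver A against Bridge: payoffs 9, 6, 3, 7 → best response Avenue.
Driver A against Tunnel: payoffs 6, 3, 5, 1 → best response Avenue.
Driver A against Backroad: payoffs 3, 7, 5, 6 → best response Bridge.
Driver B against Avenue: payoffs 1, 6, 8, 0 → best response Tunnel.
Driver B against Bridge: payoffs 1, 7, 9, 8 → best response Tunnel.
Driver B against Tunnel: payoffs 2, 3, 5, 9 → best response Backroad.
Driver B against Backroad: payoffs 7, 1, 0, 6 → best response Avenue.
Mutual best responses: (Avenue, Tunnel).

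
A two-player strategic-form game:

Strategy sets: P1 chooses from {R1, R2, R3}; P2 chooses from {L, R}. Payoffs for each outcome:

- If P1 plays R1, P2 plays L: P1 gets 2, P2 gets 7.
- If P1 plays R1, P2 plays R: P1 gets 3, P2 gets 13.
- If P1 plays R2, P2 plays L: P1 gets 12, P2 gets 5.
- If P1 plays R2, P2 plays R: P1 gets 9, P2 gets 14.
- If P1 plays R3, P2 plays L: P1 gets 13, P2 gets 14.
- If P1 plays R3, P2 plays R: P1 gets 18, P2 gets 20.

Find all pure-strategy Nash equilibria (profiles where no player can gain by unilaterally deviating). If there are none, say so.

(R1, L): P1 can switch to R2 (2 → 12). Not NE.
(R1, R): P1 can switch to R2 (3 → 9). Not NE.
(R2, L): P1 can switch to R3 (12 → 13). Not NE.
(R2, R): P1 can switch to R3 (9 → 18). Not NE.
(R3, L): P2 can switch to R (14 → 20). Not NE.
(R3, R): P1 gets 18, best alternative 9; P2 gets 20, best alternative 14. No profitable deviation — NE.

Pure NE: (R3, R)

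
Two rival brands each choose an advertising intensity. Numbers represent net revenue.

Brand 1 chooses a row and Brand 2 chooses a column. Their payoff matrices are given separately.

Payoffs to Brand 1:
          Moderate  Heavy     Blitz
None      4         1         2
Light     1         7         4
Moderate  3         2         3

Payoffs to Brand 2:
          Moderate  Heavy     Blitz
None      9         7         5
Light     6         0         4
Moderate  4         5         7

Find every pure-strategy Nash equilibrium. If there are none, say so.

(None, Moderate)

Mark each player's best response to every combination of opponents' strategies; a profile where every player is best-responding is a pure Nash equilibrium.
Brand 1 against Moderate: payoffs 4, 1, 3 → best response None.
Brand 1 against Heavy: payoffs 1, 7, 2 → best response Light.
Brand 1 against Blitz: payoffs 2, 4, 3 → best response Light.
Brand 2 against None: payoffs 9, 7, 5 → best response Moderate.
Brand 2 against Light: payoffs 6, 0, 4 → best response Moderate.
Brand 2 against Moderate: payoffs 4, 5, 7 → best response Blitz.
Mutual best responses: (None, Moderate).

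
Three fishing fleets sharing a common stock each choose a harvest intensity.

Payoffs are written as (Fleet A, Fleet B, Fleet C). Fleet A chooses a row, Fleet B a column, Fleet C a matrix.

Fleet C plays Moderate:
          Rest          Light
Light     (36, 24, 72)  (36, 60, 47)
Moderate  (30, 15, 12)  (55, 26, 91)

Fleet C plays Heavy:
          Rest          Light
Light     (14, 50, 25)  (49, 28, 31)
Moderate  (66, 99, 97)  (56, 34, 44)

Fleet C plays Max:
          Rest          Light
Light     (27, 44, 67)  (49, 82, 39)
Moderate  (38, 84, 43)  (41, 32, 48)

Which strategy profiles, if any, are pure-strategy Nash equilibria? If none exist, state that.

For each strategy profile, look for a profitable unilateral deviation.
(Light, Rest, Moderate): Fleet B can switch to Light (24 → 60). Not NE.
(Light, Rest, Heavy): Fleet A can switch to Moderate (14 → 66). Not NE.
(Light, Rest, Max): Fleet A can switch to Moderate (27 → 38). Not NE.
(Light, Light, Moderate): Fleet A can switch to Moderate (36 → 55). Not NE.
(Light, Light, Heavy): Fleet A can switch to Moderate (49 → 56). Not NE.
(Light, Light, Max): Fleet C can switch to Moderate (39 → 47). Not NE.
(Moderate, Rest, Moderate): Fleet A can switch to Light (30 → 36). Not NE.
(Moderate, Rest, Heavy): Fleet A gets 66, best alternative 14; Fleet B gets 99, best alternative 34; Fleet C gets 97, best alternative 43. No profitable deviation — NE.
(Moderate, Rest, Max): Fleet C can switch to Heavy (43 → 97). Not NE.
(Moderate, Light, Moderate): Fleet A gets 55, best alternative 36; Fleet B gets 26, best alternative 15; Fleet C gets 91, best alternative 48. No profitable deviation — NE.
(The remaining 2 profiles each have a profitable deviation by the same check.)

(Moderate, Rest, Heavy); (Moderate, Light, Moderate)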